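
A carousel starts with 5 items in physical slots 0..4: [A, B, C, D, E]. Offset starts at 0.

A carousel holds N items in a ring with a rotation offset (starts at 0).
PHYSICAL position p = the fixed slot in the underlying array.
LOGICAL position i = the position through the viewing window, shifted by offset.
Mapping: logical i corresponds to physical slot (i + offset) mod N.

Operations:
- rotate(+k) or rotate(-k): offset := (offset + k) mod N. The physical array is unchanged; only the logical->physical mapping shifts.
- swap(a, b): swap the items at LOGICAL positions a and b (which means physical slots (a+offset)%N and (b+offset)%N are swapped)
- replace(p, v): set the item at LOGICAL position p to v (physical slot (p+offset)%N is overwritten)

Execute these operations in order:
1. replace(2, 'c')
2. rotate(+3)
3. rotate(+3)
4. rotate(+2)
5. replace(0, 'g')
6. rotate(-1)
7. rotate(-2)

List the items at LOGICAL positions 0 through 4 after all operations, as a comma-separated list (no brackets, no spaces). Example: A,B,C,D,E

Answer: A,B,c,g,E

Derivation:
After op 1 (replace(2, 'c')): offset=0, physical=[A,B,c,D,E], logical=[A,B,c,D,E]
After op 2 (rotate(+3)): offset=3, physical=[A,B,c,D,E], logical=[D,E,A,B,c]
After op 3 (rotate(+3)): offset=1, physical=[A,B,c,D,E], logical=[B,c,D,E,A]
After op 4 (rotate(+2)): offset=3, physical=[A,B,c,D,E], logical=[D,E,A,B,c]
After op 5 (replace(0, 'g')): offset=3, physical=[A,B,c,g,E], logical=[g,E,A,B,c]
After op 6 (rotate(-1)): offset=2, physical=[A,B,c,g,E], logical=[c,g,E,A,B]
After op 7 (rotate(-2)): offset=0, physical=[A,B,c,g,E], logical=[A,B,c,g,E]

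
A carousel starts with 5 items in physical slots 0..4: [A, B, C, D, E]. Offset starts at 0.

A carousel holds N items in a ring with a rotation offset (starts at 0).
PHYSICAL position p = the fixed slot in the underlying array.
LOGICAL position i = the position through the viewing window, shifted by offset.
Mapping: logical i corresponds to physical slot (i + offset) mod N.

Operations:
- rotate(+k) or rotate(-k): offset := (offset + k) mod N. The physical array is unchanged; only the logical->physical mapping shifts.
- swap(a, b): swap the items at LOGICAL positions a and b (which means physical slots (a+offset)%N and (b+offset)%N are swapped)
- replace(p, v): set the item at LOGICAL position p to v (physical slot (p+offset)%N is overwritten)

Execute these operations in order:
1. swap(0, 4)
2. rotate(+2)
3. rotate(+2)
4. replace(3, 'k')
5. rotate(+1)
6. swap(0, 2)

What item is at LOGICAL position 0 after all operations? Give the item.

Answer: k

Derivation:
After op 1 (swap(0, 4)): offset=0, physical=[E,B,C,D,A], logical=[E,B,C,D,A]
After op 2 (rotate(+2)): offset=2, physical=[E,B,C,D,A], logical=[C,D,A,E,B]
After op 3 (rotate(+2)): offset=4, physical=[E,B,C,D,A], logical=[A,E,B,C,D]
After op 4 (replace(3, 'k')): offset=4, physical=[E,B,k,D,A], logical=[A,E,B,k,D]
After op 5 (rotate(+1)): offset=0, physical=[E,B,k,D,A], logical=[E,B,k,D,A]
After op 6 (swap(0, 2)): offset=0, physical=[k,B,E,D,A], logical=[k,B,E,D,A]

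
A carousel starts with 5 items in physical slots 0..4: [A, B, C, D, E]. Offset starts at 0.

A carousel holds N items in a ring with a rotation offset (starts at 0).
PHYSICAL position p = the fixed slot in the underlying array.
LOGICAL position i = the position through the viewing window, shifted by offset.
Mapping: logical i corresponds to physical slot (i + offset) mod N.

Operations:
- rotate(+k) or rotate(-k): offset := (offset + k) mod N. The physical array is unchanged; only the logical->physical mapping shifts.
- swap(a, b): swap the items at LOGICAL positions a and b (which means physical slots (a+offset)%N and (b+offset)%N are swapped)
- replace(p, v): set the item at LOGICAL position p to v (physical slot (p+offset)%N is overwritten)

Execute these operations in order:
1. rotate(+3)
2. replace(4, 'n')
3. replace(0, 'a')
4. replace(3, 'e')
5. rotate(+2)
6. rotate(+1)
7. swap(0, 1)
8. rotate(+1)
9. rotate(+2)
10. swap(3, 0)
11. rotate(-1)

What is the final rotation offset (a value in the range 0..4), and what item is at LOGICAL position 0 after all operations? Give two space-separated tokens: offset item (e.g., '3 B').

Answer: 3 a

Derivation:
After op 1 (rotate(+3)): offset=3, physical=[A,B,C,D,E], logical=[D,E,A,B,C]
After op 2 (replace(4, 'n')): offset=3, physical=[A,B,n,D,E], logical=[D,E,A,B,n]
After op 3 (replace(0, 'a')): offset=3, physical=[A,B,n,a,E], logical=[a,E,A,B,n]
After op 4 (replace(3, 'e')): offset=3, physical=[A,e,n,a,E], logical=[a,E,A,e,n]
After op 5 (rotate(+2)): offset=0, physical=[A,e,n,a,E], logical=[A,e,n,a,E]
After op 6 (rotate(+1)): offset=1, physical=[A,e,n,a,E], logical=[e,n,a,E,A]
After op 7 (swap(0, 1)): offset=1, physical=[A,n,e,a,E], logical=[n,e,a,E,A]
After op 8 (rotate(+1)): offset=2, physical=[A,n,e,a,E], logical=[e,a,E,A,n]
After op 9 (rotate(+2)): offset=4, physical=[A,n,e,a,E], logical=[E,A,n,e,a]
After op 10 (swap(3, 0)): offset=4, physical=[A,n,E,a,e], logical=[e,A,n,E,a]
After op 11 (rotate(-1)): offset=3, physical=[A,n,E,a,e], logical=[a,e,A,n,E]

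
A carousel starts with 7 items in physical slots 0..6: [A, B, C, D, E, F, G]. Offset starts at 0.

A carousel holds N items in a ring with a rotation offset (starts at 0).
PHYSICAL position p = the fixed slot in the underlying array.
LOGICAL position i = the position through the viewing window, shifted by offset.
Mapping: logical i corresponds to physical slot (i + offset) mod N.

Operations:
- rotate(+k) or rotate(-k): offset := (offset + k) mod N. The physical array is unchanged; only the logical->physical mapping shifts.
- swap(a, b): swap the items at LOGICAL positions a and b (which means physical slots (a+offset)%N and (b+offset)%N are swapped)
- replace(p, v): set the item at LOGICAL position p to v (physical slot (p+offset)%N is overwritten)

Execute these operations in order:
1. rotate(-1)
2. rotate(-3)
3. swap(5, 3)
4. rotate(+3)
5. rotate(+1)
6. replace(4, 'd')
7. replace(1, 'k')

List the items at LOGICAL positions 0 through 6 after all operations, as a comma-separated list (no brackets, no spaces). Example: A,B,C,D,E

Answer: A,k,C,D,d,F,B

Derivation:
After op 1 (rotate(-1)): offset=6, physical=[A,B,C,D,E,F,G], logical=[G,A,B,C,D,E,F]
After op 2 (rotate(-3)): offset=3, physical=[A,B,C,D,E,F,G], logical=[D,E,F,G,A,B,C]
After op 3 (swap(5, 3)): offset=3, physical=[A,G,C,D,E,F,B], logical=[D,E,F,B,A,G,C]
After op 4 (rotate(+3)): offset=6, physical=[A,G,C,D,E,F,B], logical=[B,A,G,C,D,E,F]
After op 5 (rotate(+1)): offset=0, physical=[A,G,C,D,E,F,B], logical=[A,G,C,D,E,F,B]
After op 6 (replace(4, 'd')): offset=0, physical=[A,G,C,D,d,F,B], logical=[A,G,C,D,d,F,B]
After op 7 (replace(1, 'k')): offset=0, physical=[A,k,C,D,d,F,B], logical=[A,k,C,D,d,F,B]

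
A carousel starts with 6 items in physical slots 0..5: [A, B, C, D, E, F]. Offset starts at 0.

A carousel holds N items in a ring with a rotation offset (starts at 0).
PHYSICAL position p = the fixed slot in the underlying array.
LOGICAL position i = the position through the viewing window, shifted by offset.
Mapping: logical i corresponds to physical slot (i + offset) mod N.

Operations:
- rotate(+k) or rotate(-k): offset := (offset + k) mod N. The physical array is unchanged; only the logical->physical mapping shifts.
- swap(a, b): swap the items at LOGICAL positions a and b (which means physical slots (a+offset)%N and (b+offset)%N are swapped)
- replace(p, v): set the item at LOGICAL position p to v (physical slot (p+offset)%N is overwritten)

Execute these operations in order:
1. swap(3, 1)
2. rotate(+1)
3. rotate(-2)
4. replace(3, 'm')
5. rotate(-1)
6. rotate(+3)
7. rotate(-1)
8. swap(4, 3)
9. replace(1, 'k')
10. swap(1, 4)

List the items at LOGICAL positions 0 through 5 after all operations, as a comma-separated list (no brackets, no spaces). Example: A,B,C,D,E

After op 1 (swap(3, 1)): offset=0, physical=[A,D,C,B,E,F], logical=[A,D,C,B,E,F]
After op 2 (rotate(+1)): offset=1, physical=[A,D,C,B,E,F], logical=[D,C,B,E,F,A]
After op 3 (rotate(-2)): offset=5, physical=[A,D,C,B,E,F], logical=[F,A,D,C,B,E]
After op 4 (replace(3, 'm')): offset=5, physical=[A,D,m,B,E,F], logical=[F,A,D,m,B,E]
After op 5 (rotate(-1)): offset=4, physical=[A,D,m,B,E,F], logical=[E,F,A,D,m,B]
After op 6 (rotate(+3)): offset=1, physical=[A,D,m,B,E,F], logical=[D,m,B,E,F,A]
After op 7 (rotate(-1)): offset=0, physical=[A,D,m,B,E,F], logical=[A,D,m,B,E,F]
After op 8 (swap(4, 3)): offset=0, physical=[A,D,m,E,B,F], logical=[A,D,m,E,B,F]
After op 9 (replace(1, 'k')): offset=0, physical=[A,k,m,E,B,F], logical=[A,k,m,E,B,F]
After op 10 (swap(1, 4)): offset=0, physical=[A,B,m,E,k,F], logical=[A,B,m,E,k,F]

Answer: A,B,m,E,k,F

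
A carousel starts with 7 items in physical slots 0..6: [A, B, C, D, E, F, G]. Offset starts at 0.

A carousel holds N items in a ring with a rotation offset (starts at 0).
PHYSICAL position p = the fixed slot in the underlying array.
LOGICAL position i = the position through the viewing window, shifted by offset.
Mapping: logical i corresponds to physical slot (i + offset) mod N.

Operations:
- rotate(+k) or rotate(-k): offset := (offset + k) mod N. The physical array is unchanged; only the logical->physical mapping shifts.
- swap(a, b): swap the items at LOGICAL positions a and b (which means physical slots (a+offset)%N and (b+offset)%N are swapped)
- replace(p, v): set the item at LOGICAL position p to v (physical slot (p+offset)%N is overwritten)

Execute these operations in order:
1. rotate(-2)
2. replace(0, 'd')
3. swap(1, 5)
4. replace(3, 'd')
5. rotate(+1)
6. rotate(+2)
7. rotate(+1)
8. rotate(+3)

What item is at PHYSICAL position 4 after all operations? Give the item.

After op 1 (rotate(-2)): offset=5, physical=[A,B,C,D,E,F,G], logical=[F,G,A,B,C,D,E]
After op 2 (replace(0, 'd')): offset=5, physical=[A,B,C,D,E,d,G], logical=[d,G,A,B,C,D,E]
After op 3 (swap(1, 5)): offset=5, physical=[A,B,C,G,E,d,D], logical=[d,D,A,B,C,G,E]
After op 4 (replace(3, 'd')): offset=5, physical=[A,d,C,G,E,d,D], logical=[d,D,A,d,C,G,E]
After op 5 (rotate(+1)): offset=6, physical=[A,d,C,G,E,d,D], logical=[D,A,d,C,G,E,d]
After op 6 (rotate(+2)): offset=1, physical=[A,d,C,G,E,d,D], logical=[d,C,G,E,d,D,A]
After op 7 (rotate(+1)): offset=2, physical=[A,d,C,G,E,d,D], logical=[C,G,E,d,D,A,d]
After op 8 (rotate(+3)): offset=5, physical=[A,d,C,G,E,d,D], logical=[d,D,A,d,C,G,E]

Answer: E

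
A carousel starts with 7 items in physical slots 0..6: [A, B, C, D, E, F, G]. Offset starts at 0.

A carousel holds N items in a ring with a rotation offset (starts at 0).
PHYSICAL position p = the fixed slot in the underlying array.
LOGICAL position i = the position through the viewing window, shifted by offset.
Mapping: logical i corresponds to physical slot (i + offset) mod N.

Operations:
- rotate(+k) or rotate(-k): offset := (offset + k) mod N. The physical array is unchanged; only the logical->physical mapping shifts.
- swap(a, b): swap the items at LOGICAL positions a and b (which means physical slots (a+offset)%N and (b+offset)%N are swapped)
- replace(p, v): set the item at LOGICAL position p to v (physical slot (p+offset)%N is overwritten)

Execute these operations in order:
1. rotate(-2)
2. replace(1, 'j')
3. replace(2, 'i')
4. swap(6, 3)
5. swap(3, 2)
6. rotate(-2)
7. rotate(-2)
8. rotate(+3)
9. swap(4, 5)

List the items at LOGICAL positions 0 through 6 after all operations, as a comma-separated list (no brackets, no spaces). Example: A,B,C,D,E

After op 1 (rotate(-2)): offset=5, physical=[A,B,C,D,E,F,G], logical=[F,G,A,B,C,D,E]
After op 2 (replace(1, 'j')): offset=5, physical=[A,B,C,D,E,F,j], logical=[F,j,A,B,C,D,E]
After op 3 (replace(2, 'i')): offset=5, physical=[i,B,C,D,E,F,j], logical=[F,j,i,B,C,D,E]
After op 4 (swap(6, 3)): offset=5, physical=[i,E,C,D,B,F,j], logical=[F,j,i,E,C,D,B]
After op 5 (swap(3, 2)): offset=5, physical=[E,i,C,D,B,F,j], logical=[F,j,E,i,C,D,B]
After op 6 (rotate(-2)): offset=3, physical=[E,i,C,D,B,F,j], logical=[D,B,F,j,E,i,C]
After op 7 (rotate(-2)): offset=1, physical=[E,i,C,D,B,F,j], logical=[i,C,D,B,F,j,E]
After op 8 (rotate(+3)): offset=4, physical=[E,i,C,D,B,F,j], logical=[B,F,j,E,i,C,D]
After op 9 (swap(4, 5)): offset=4, physical=[E,C,i,D,B,F,j], logical=[B,F,j,E,C,i,D]

Answer: B,F,j,E,C,i,D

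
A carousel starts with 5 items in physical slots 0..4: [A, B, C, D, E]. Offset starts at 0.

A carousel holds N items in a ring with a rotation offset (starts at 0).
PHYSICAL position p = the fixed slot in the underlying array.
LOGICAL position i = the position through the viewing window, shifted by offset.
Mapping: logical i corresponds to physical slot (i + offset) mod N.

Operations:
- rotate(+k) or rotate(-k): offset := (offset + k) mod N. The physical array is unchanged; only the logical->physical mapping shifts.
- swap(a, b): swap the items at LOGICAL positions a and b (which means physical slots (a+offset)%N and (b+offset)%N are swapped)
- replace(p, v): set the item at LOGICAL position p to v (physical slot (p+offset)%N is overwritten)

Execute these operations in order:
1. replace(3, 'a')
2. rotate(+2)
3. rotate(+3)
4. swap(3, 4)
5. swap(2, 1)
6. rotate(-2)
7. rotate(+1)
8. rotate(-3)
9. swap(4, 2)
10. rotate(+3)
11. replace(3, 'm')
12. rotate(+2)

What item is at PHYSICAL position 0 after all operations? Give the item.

Answer: E

Derivation:
After op 1 (replace(3, 'a')): offset=0, physical=[A,B,C,a,E], logical=[A,B,C,a,E]
After op 2 (rotate(+2)): offset=2, physical=[A,B,C,a,E], logical=[C,a,E,A,B]
After op 3 (rotate(+3)): offset=0, physical=[A,B,C,a,E], logical=[A,B,C,a,E]
After op 4 (swap(3, 4)): offset=0, physical=[A,B,C,E,a], logical=[A,B,C,E,a]
After op 5 (swap(2, 1)): offset=0, physical=[A,C,B,E,a], logical=[A,C,B,E,a]
After op 6 (rotate(-2)): offset=3, physical=[A,C,B,E,a], logical=[E,a,A,C,B]
After op 7 (rotate(+1)): offset=4, physical=[A,C,B,E,a], logical=[a,A,C,B,E]
After op 8 (rotate(-3)): offset=1, physical=[A,C,B,E,a], logical=[C,B,E,a,A]
After op 9 (swap(4, 2)): offset=1, physical=[E,C,B,A,a], logical=[C,B,A,a,E]
After op 10 (rotate(+3)): offset=4, physical=[E,C,B,A,a], logical=[a,E,C,B,A]
After op 11 (replace(3, 'm')): offset=4, physical=[E,C,m,A,a], logical=[a,E,C,m,A]
After op 12 (rotate(+2)): offset=1, physical=[E,C,m,A,a], logical=[C,m,A,a,E]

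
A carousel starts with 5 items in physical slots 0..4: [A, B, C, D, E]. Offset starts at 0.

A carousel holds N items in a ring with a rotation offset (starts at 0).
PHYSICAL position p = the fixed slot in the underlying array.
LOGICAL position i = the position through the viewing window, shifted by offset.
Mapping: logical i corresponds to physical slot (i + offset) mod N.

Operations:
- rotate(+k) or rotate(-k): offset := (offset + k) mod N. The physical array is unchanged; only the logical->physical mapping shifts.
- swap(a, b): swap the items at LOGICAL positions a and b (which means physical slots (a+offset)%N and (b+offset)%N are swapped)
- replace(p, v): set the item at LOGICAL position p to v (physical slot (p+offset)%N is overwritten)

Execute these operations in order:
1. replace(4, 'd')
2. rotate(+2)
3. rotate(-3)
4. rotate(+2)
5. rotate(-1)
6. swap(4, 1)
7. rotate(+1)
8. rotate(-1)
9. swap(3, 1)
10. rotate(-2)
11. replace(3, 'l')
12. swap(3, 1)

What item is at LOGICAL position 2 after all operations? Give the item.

Answer: A

Derivation:
After op 1 (replace(4, 'd')): offset=0, physical=[A,B,C,D,d], logical=[A,B,C,D,d]
After op 2 (rotate(+2)): offset=2, physical=[A,B,C,D,d], logical=[C,D,d,A,B]
After op 3 (rotate(-3)): offset=4, physical=[A,B,C,D,d], logical=[d,A,B,C,D]
After op 4 (rotate(+2)): offset=1, physical=[A,B,C,D,d], logical=[B,C,D,d,A]
After op 5 (rotate(-1)): offset=0, physical=[A,B,C,D,d], logical=[A,B,C,D,d]
After op 6 (swap(4, 1)): offset=0, physical=[A,d,C,D,B], logical=[A,d,C,D,B]
After op 7 (rotate(+1)): offset=1, physical=[A,d,C,D,B], logical=[d,C,D,B,A]
After op 8 (rotate(-1)): offset=0, physical=[A,d,C,D,B], logical=[A,d,C,D,B]
After op 9 (swap(3, 1)): offset=0, physical=[A,D,C,d,B], logical=[A,D,C,d,B]
After op 10 (rotate(-2)): offset=3, physical=[A,D,C,d,B], logical=[d,B,A,D,C]
After op 11 (replace(3, 'l')): offset=3, physical=[A,l,C,d,B], logical=[d,B,A,l,C]
After op 12 (swap(3, 1)): offset=3, physical=[A,B,C,d,l], logical=[d,l,A,B,C]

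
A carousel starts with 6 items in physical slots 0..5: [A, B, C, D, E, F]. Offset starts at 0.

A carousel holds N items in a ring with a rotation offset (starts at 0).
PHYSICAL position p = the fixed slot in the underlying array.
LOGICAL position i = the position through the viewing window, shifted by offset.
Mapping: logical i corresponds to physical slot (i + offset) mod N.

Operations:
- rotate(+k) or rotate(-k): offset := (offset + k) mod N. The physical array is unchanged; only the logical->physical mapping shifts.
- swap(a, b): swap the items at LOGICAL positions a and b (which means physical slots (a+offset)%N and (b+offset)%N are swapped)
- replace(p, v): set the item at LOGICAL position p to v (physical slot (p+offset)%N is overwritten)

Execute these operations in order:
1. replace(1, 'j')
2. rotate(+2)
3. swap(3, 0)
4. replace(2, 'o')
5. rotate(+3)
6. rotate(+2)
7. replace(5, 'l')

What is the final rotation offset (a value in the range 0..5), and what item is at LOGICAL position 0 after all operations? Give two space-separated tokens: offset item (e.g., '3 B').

Answer: 1 j

Derivation:
After op 1 (replace(1, 'j')): offset=0, physical=[A,j,C,D,E,F], logical=[A,j,C,D,E,F]
After op 2 (rotate(+2)): offset=2, physical=[A,j,C,D,E,F], logical=[C,D,E,F,A,j]
After op 3 (swap(3, 0)): offset=2, physical=[A,j,F,D,E,C], logical=[F,D,E,C,A,j]
After op 4 (replace(2, 'o')): offset=2, physical=[A,j,F,D,o,C], logical=[F,D,o,C,A,j]
After op 5 (rotate(+3)): offset=5, physical=[A,j,F,D,o,C], logical=[C,A,j,F,D,o]
After op 6 (rotate(+2)): offset=1, physical=[A,j,F,D,o,C], logical=[j,F,D,o,C,A]
After op 7 (replace(5, 'l')): offset=1, physical=[l,j,F,D,o,C], logical=[j,F,D,o,C,l]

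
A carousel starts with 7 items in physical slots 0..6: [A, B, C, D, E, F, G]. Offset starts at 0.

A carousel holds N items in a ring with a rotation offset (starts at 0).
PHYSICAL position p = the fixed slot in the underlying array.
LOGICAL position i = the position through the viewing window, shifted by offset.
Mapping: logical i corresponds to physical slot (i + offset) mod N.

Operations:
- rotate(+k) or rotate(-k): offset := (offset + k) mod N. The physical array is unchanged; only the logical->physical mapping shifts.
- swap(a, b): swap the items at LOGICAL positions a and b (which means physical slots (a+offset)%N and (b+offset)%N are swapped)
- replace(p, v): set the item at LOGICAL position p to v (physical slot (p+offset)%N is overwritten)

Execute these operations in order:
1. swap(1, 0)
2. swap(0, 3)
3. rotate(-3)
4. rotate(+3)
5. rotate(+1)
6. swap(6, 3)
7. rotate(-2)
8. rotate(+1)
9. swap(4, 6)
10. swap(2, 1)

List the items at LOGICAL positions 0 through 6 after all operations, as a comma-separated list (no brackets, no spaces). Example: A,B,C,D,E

After op 1 (swap(1, 0)): offset=0, physical=[B,A,C,D,E,F,G], logical=[B,A,C,D,E,F,G]
After op 2 (swap(0, 3)): offset=0, physical=[D,A,C,B,E,F,G], logical=[D,A,C,B,E,F,G]
After op 3 (rotate(-3)): offset=4, physical=[D,A,C,B,E,F,G], logical=[E,F,G,D,A,C,B]
After op 4 (rotate(+3)): offset=0, physical=[D,A,C,B,E,F,G], logical=[D,A,C,B,E,F,G]
After op 5 (rotate(+1)): offset=1, physical=[D,A,C,B,E,F,G], logical=[A,C,B,E,F,G,D]
After op 6 (swap(6, 3)): offset=1, physical=[E,A,C,B,D,F,G], logical=[A,C,B,D,F,G,E]
After op 7 (rotate(-2)): offset=6, physical=[E,A,C,B,D,F,G], logical=[G,E,A,C,B,D,F]
After op 8 (rotate(+1)): offset=0, physical=[E,A,C,B,D,F,G], logical=[E,A,C,B,D,F,G]
After op 9 (swap(4, 6)): offset=0, physical=[E,A,C,B,G,F,D], logical=[E,A,C,B,G,F,D]
After op 10 (swap(2, 1)): offset=0, physical=[E,C,A,B,G,F,D], logical=[E,C,A,B,G,F,D]

Answer: E,C,A,B,G,F,D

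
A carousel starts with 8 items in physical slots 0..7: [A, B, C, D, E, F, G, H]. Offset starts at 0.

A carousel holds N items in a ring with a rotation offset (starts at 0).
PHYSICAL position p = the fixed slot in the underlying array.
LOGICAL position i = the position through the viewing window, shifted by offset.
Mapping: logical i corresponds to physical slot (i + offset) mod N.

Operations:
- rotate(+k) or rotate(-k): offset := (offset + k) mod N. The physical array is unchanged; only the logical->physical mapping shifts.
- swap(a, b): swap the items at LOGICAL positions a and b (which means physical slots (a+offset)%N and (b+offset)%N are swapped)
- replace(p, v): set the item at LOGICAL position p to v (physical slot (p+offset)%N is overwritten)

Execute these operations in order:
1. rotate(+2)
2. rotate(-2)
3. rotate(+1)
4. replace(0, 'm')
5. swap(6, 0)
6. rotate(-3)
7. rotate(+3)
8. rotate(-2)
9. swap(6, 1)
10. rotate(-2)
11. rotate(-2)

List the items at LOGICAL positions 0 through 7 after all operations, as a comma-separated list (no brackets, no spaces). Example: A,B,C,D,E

Answer: D,E,A,G,m,F,H,C

Derivation:
After op 1 (rotate(+2)): offset=2, physical=[A,B,C,D,E,F,G,H], logical=[C,D,E,F,G,H,A,B]
After op 2 (rotate(-2)): offset=0, physical=[A,B,C,D,E,F,G,H], logical=[A,B,C,D,E,F,G,H]
After op 3 (rotate(+1)): offset=1, physical=[A,B,C,D,E,F,G,H], logical=[B,C,D,E,F,G,H,A]
After op 4 (replace(0, 'm')): offset=1, physical=[A,m,C,D,E,F,G,H], logical=[m,C,D,E,F,G,H,A]
After op 5 (swap(6, 0)): offset=1, physical=[A,H,C,D,E,F,G,m], logical=[H,C,D,E,F,G,m,A]
After op 6 (rotate(-3)): offset=6, physical=[A,H,C,D,E,F,G,m], logical=[G,m,A,H,C,D,E,F]
After op 7 (rotate(+3)): offset=1, physical=[A,H,C,D,E,F,G,m], logical=[H,C,D,E,F,G,m,A]
After op 8 (rotate(-2)): offset=7, physical=[A,H,C,D,E,F,G,m], logical=[m,A,H,C,D,E,F,G]
After op 9 (swap(6, 1)): offset=7, physical=[F,H,C,D,E,A,G,m], logical=[m,F,H,C,D,E,A,G]
After op 10 (rotate(-2)): offset=5, physical=[F,H,C,D,E,A,G,m], logical=[A,G,m,F,H,C,D,E]
After op 11 (rotate(-2)): offset=3, physical=[F,H,C,D,E,A,G,m], logical=[D,E,A,G,m,F,H,C]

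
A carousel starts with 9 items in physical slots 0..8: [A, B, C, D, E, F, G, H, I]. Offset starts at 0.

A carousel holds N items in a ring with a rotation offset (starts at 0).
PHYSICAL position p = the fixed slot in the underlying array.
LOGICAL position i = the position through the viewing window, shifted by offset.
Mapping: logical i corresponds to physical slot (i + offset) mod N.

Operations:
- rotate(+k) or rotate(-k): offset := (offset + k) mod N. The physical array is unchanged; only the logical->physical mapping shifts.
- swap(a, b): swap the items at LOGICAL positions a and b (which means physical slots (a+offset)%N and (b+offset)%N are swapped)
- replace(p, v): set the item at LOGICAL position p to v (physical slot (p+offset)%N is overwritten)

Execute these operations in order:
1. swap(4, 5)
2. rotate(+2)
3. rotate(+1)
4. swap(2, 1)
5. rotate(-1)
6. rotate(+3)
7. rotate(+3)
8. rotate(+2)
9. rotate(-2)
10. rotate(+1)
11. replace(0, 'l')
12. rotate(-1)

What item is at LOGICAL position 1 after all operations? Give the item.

Answer: l

Derivation:
After op 1 (swap(4, 5)): offset=0, physical=[A,B,C,D,F,E,G,H,I], logical=[A,B,C,D,F,E,G,H,I]
After op 2 (rotate(+2)): offset=2, physical=[A,B,C,D,F,E,G,H,I], logical=[C,D,F,E,G,H,I,A,B]
After op 3 (rotate(+1)): offset=3, physical=[A,B,C,D,F,E,G,H,I], logical=[D,F,E,G,H,I,A,B,C]
After op 4 (swap(2, 1)): offset=3, physical=[A,B,C,D,E,F,G,H,I], logical=[D,E,F,G,H,I,A,B,C]
After op 5 (rotate(-1)): offset=2, physical=[A,B,C,D,E,F,G,H,I], logical=[C,D,E,F,G,H,I,A,B]
After op 6 (rotate(+3)): offset=5, physical=[A,B,C,D,E,F,G,H,I], logical=[F,G,H,I,A,B,C,D,E]
After op 7 (rotate(+3)): offset=8, physical=[A,B,C,D,E,F,G,H,I], logical=[I,A,B,C,D,E,F,G,H]
After op 8 (rotate(+2)): offset=1, physical=[A,B,C,D,E,F,G,H,I], logical=[B,C,D,E,F,G,H,I,A]
After op 9 (rotate(-2)): offset=8, physical=[A,B,C,D,E,F,G,H,I], logical=[I,A,B,C,D,E,F,G,H]
After op 10 (rotate(+1)): offset=0, physical=[A,B,C,D,E,F,G,H,I], logical=[A,B,C,D,E,F,G,H,I]
After op 11 (replace(0, 'l')): offset=0, physical=[l,B,C,D,E,F,G,H,I], logical=[l,B,C,D,E,F,G,H,I]
After op 12 (rotate(-1)): offset=8, physical=[l,B,C,D,E,F,G,H,I], logical=[I,l,B,C,D,E,F,G,H]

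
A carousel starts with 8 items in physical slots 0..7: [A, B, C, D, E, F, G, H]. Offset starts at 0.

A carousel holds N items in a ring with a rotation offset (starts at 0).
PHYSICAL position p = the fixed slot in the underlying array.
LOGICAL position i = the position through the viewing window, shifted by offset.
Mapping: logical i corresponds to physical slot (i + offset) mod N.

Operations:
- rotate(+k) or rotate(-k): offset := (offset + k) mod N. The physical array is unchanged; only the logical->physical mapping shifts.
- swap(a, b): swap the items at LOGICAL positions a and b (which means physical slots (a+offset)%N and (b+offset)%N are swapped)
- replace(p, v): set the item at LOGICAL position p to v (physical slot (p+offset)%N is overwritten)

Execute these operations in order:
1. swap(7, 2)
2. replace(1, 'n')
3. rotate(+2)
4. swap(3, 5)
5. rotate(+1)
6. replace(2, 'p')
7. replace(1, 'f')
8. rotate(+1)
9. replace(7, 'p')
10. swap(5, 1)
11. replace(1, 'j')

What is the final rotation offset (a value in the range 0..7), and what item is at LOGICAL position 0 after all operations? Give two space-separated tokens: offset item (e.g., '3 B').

Answer: 4 f

Derivation:
After op 1 (swap(7, 2)): offset=0, physical=[A,B,H,D,E,F,G,C], logical=[A,B,H,D,E,F,G,C]
After op 2 (replace(1, 'n')): offset=0, physical=[A,n,H,D,E,F,G,C], logical=[A,n,H,D,E,F,G,C]
After op 3 (rotate(+2)): offset=2, physical=[A,n,H,D,E,F,G,C], logical=[H,D,E,F,G,C,A,n]
After op 4 (swap(3, 5)): offset=2, physical=[A,n,H,D,E,C,G,F], logical=[H,D,E,C,G,F,A,n]
After op 5 (rotate(+1)): offset=3, physical=[A,n,H,D,E,C,G,F], logical=[D,E,C,G,F,A,n,H]
After op 6 (replace(2, 'p')): offset=3, physical=[A,n,H,D,E,p,G,F], logical=[D,E,p,G,F,A,n,H]
After op 7 (replace(1, 'f')): offset=3, physical=[A,n,H,D,f,p,G,F], logical=[D,f,p,G,F,A,n,H]
After op 8 (rotate(+1)): offset=4, physical=[A,n,H,D,f,p,G,F], logical=[f,p,G,F,A,n,H,D]
After op 9 (replace(7, 'p')): offset=4, physical=[A,n,H,p,f,p,G,F], logical=[f,p,G,F,A,n,H,p]
After op 10 (swap(5, 1)): offset=4, physical=[A,p,H,p,f,n,G,F], logical=[f,n,G,F,A,p,H,p]
After op 11 (replace(1, 'j')): offset=4, physical=[A,p,H,p,f,j,G,F], logical=[f,j,G,F,A,p,H,p]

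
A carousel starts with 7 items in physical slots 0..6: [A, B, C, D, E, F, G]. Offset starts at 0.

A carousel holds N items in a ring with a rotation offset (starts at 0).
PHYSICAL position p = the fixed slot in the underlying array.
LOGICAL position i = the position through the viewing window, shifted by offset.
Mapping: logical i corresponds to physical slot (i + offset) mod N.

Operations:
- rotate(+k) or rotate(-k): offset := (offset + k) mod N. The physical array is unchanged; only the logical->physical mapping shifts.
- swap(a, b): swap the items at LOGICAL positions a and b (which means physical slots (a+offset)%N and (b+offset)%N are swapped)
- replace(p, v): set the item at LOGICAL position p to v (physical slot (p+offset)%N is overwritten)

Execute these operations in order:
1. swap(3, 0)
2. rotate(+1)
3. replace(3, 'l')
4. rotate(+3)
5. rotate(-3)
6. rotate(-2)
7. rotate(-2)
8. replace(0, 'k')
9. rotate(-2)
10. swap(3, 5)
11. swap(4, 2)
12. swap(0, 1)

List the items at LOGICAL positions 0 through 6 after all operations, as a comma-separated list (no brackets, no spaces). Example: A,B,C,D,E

Answer: A,C,G,D,k,F,B

Derivation:
After op 1 (swap(3, 0)): offset=0, physical=[D,B,C,A,E,F,G], logical=[D,B,C,A,E,F,G]
After op 2 (rotate(+1)): offset=1, physical=[D,B,C,A,E,F,G], logical=[B,C,A,E,F,G,D]
After op 3 (replace(3, 'l')): offset=1, physical=[D,B,C,A,l,F,G], logical=[B,C,A,l,F,G,D]
After op 4 (rotate(+3)): offset=4, physical=[D,B,C,A,l,F,G], logical=[l,F,G,D,B,C,A]
After op 5 (rotate(-3)): offset=1, physical=[D,B,C,A,l,F,G], logical=[B,C,A,l,F,G,D]
After op 6 (rotate(-2)): offset=6, physical=[D,B,C,A,l,F,G], logical=[G,D,B,C,A,l,F]
After op 7 (rotate(-2)): offset=4, physical=[D,B,C,A,l,F,G], logical=[l,F,G,D,B,C,A]
After op 8 (replace(0, 'k')): offset=4, physical=[D,B,C,A,k,F,G], logical=[k,F,G,D,B,C,A]
After op 9 (rotate(-2)): offset=2, physical=[D,B,C,A,k,F,G], logical=[C,A,k,F,G,D,B]
After op 10 (swap(3, 5)): offset=2, physical=[F,B,C,A,k,D,G], logical=[C,A,k,D,G,F,B]
After op 11 (swap(4, 2)): offset=2, physical=[F,B,C,A,G,D,k], logical=[C,A,G,D,k,F,B]
After op 12 (swap(0, 1)): offset=2, physical=[F,B,A,C,G,D,k], logical=[A,C,G,D,k,F,B]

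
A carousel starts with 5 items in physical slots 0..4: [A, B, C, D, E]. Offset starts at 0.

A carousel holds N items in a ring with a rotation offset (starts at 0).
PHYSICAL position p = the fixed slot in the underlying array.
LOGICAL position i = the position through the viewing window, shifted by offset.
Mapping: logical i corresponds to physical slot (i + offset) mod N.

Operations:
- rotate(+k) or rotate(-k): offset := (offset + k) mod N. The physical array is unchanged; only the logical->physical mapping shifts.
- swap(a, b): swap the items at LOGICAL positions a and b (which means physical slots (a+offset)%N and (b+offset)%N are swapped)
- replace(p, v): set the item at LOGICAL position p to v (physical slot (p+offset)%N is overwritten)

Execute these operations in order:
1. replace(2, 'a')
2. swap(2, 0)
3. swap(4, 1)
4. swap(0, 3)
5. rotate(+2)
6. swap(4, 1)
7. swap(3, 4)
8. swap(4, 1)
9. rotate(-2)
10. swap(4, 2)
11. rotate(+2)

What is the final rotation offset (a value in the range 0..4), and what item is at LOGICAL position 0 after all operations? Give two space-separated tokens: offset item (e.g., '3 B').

After op 1 (replace(2, 'a')): offset=0, physical=[A,B,a,D,E], logical=[A,B,a,D,E]
After op 2 (swap(2, 0)): offset=0, physical=[a,B,A,D,E], logical=[a,B,A,D,E]
After op 3 (swap(4, 1)): offset=0, physical=[a,E,A,D,B], logical=[a,E,A,D,B]
After op 4 (swap(0, 3)): offset=0, physical=[D,E,A,a,B], logical=[D,E,A,a,B]
After op 5 (rotate(+2)): offset=2, physical=[D,E,A,a,B], logical=[A,a,B,D,E]
After op 6 (swap(4, 1)): offset=2, physical=[D,a,A,E,B], logical=[A,E,B,D,a]
After op 7 (swap(3, 4)): offset=2, physical=[a,D,A,E,B], logical=[A,E,B,a,D]
After op 8 (swap(4, 1)): offset=2, physical=[a,E,A,D,B], logical=[A,D,B,a,E]
After op 9 (rotate(-2)): offset=0, physical=[a,E,A,D,B], logical=[a,E,A,D,B]
After op 10 (swap(4, 2)): offset=0, physical=[a,E,B,D,A], logical=[a,E,B,D,A]
After op 11 (rotate(+2)): offset=2, physical=[a,E,B,D,A], logical=[B,D,A,a,E]

Answer: 2 B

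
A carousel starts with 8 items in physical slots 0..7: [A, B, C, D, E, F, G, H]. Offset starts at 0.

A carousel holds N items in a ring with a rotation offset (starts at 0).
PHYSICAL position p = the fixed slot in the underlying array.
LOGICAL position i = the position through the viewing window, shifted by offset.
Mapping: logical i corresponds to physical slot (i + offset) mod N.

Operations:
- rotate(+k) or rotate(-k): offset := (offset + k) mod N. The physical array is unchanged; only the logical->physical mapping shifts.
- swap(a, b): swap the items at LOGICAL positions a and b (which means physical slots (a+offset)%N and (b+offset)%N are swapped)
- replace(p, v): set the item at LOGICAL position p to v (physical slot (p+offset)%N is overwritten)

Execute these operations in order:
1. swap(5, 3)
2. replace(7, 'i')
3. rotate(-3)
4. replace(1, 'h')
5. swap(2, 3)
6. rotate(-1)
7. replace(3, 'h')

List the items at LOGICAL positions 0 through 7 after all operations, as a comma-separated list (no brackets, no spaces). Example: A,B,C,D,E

After op 1 (swap(5, 3)): offset=0, physical=[A,B,C,F,E,D,G,H], logical=[A,B,C,F,E,D,G,H]
After op 2 (replace(7, 'i')): offset=0, physical=[A,B,C,F,E,D,G,i], logical=[A,B,C,F,E,D,G,i]
After op 3 (rotate(-3)): offset=5, physical=[A,B,C,F,E,D,G,i], logical=[D,G,i,A,B,C,F,E]
After op 4 (replace(1, 'h')): offset=5, physical=[A,B,C,F,E,D,h,i], logical=[D,h,i,A,B,C,F,E]
After op 5 (swap(2, 3)): offset=5, physical=[i,B,C,F,E,D,h,A], logical=[D,h,A,i,B,C,F,E]
After op 6 (rotate(-1)): offset=4, physical=[i,B,C,F,E,D,h,A], logical=[E,D,h,A,i,B,C,F]
After op 7 (replace(3, 'h')): offset=4, physical=[i,B,C,F,E,D,h,h], logical=[E,D,h,h,i,B,C,F]

Answer: E,D,h,h,i,B,C,F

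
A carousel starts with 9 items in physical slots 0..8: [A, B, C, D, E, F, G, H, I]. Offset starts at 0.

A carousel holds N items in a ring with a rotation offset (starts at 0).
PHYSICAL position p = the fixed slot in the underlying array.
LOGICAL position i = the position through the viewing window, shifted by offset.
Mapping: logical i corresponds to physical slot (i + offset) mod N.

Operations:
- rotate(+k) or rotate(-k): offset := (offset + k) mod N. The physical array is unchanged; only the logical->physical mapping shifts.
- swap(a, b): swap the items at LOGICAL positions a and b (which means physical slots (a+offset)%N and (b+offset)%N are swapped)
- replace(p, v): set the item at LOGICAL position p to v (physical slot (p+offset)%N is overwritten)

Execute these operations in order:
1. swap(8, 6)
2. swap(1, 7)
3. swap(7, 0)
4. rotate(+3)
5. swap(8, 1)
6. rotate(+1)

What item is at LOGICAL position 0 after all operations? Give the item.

After op 1 (swap(8, 6)): offset=0, physical=[A,B,C,D,E,F,I,H,G], logical=[A,B,C,D,E,F,I,H,G]
After op 2 (swap(1, 7)): offset=0, physical=[A,H,C,D,E,F,I,B,G], logical=[A,H,C,D,E,F,I,B,G]
After op 3 (swap(7, 0)): offset=0, physical=[B,H,C,D,E,F,I,A,G], logical=[B,H,C,D,E,F,I,A,G]
After op 4 (rotate(+3)): offset=3, physical=[B,H,C,D,E,F,I,A,G], logical=[D,E,F,I,A,G,B,H,C]
After op 5 (swap(8, 1)): offset=3, physical=[B,H,E,D,C,F,I,A,G], logical=[D,C,F,I,A,G,B,H,E]
After op 6 (rotate(+1)): offset=4, physical=[B,H,E,D,C,F,I,A,G], logical=[C,F,I,A,G,B,H,E,D]

Answer: C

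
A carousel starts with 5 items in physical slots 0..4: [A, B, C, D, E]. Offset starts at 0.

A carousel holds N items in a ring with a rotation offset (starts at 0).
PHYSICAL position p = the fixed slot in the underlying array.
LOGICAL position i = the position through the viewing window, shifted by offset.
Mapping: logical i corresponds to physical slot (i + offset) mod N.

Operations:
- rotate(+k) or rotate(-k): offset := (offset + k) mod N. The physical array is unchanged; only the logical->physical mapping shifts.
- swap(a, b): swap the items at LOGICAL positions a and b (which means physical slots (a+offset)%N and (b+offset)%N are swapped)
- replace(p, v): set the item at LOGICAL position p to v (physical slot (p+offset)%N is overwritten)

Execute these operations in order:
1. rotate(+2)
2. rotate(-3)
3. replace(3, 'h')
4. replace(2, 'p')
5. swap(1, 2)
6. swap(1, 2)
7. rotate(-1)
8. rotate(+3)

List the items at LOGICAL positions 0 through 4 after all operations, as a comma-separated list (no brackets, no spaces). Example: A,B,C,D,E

Answer: p,h,D,E,A

Derivation:
After op 1 (rotate(+2)): offset=2, physical=[A,B,C,D,E], logical=[C,D,E,A,B]
After op 2 (rotate(-3)): offset=4, physical=[A,B,C,D,E], logical=[E,A,B,C,D]
After op 3 (replace(3, 'h')): offset=4, physical=[A,B,h,D,E], logical=[E,A,B,h,D]
After op 4 (replace(2, 'p')): offset=4, physical=[A,p,h,D,E], logical=[E,A,p,h,D]
After op 5 (swap(1, 2)): offset=4, physical=[p,A,h,D,E], logical=[E,p,A,h,D]
After op 6 (swap(1, 2)): offset=4, physical=[A,p,h,D,E], logical=[E,A,p,h,D]
After op 7 (rotate(-1)): offset=3, physical=[A,p,h,D,E], logical=[D,E,A,p,h]
After op 8 (rotate(+3)): offset=1, physical=[A,p,h,D,E], logical=[p,h,D,E,A]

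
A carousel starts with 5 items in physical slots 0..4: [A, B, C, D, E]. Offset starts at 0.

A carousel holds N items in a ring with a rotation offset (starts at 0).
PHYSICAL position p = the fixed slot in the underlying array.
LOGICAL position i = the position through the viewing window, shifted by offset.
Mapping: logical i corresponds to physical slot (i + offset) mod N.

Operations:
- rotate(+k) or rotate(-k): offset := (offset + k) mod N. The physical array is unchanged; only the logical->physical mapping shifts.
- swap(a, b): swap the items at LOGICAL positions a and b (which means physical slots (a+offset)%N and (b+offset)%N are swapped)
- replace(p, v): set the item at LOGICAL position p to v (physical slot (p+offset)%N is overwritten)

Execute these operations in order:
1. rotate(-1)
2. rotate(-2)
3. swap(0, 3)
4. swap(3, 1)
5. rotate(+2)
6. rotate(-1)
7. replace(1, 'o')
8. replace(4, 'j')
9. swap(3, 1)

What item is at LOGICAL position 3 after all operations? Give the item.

After op 1 (rotate(-1)): offset=4, physical=[A,B,C,D,E], logical=[E,A,B,C,D]
After op 2 (rotate(-2)): offset=2, physical=[A,B,C,D,E], logical=[C,D,E,A,B]
After op 3 (swap(0, 3)): offset=2, physical=[C,B,A,D,E], logical=[A,D,E,C,B]
After op 4 (swap(3, 1)): offset=2, physical=[D,B,A,C,E], logical=[A,C,E,D,B]
After op 5 (rotate(+2)): offset=4, physical=[D,B,A,C,E], logical=[E,D,B,A,C]
After op 6 (rotate(-1)): offset=3, physical=[D,B,A,C,E], logical=[C,E,D,B,A]
After op 7 (replace(1, 'o')): offset=3, physical=[D,B,A,C,o], logical=[C,o,D,B,A]
After op 8 (replace(4, 'j')): offset=3, physical=[D,B,j,C,o], logical=[C,o,D,B,j]
After op 9 (swap(3, 1)): offset=3, physical=[D,o,j,C,B], logical=[C,B,D,o,j]

Answer: o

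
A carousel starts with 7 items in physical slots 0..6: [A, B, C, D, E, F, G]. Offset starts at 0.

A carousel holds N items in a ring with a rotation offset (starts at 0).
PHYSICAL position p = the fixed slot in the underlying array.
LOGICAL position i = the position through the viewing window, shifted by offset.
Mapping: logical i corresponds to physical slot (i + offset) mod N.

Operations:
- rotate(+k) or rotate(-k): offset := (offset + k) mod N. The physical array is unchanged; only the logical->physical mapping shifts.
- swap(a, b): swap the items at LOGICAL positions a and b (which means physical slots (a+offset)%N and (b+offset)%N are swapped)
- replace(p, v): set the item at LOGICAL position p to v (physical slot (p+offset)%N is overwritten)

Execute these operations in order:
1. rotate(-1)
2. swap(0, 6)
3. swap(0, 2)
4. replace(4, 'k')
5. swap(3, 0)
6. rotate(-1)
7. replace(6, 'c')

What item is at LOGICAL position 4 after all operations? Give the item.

After op 1 (rotate(-1)): offset=6, physical=[A,B,C,D,E,F,G], logical=[G,A,B,C,D,E,F]
After op 2 (swap(0, 6)): offset=6, physical=[A,B,C,D,E,G,F], logical=[F,A,B,C,D,E,G]
After op 3 (swap(0, 2)): offset=6, physical=[A,F,C,D,E,G,B], logical=[B,A,F,C,D,E,G]
After op 4 (replace(4, 'k')): offset=6, physical=[A,F,C,k,E,G,B], logical=[B,A,F,C,k,E,G]
After op 5 (swap(3, 0)): offset=6, physical=[A,F,B,k,E,G,C], logical=[C,A,F,B,k,E,G]
After op 6 (rotate(-1)): offset=5, physical=[A,F,B,k,E,G,C], logical=[G,C,A,F,B,k,E]
After op 7 (replace(6, 'c')): offset=5, physical=[A,F,B,k,c,G,C], logical=[G,C,A,F,B,k,c]

Answer: B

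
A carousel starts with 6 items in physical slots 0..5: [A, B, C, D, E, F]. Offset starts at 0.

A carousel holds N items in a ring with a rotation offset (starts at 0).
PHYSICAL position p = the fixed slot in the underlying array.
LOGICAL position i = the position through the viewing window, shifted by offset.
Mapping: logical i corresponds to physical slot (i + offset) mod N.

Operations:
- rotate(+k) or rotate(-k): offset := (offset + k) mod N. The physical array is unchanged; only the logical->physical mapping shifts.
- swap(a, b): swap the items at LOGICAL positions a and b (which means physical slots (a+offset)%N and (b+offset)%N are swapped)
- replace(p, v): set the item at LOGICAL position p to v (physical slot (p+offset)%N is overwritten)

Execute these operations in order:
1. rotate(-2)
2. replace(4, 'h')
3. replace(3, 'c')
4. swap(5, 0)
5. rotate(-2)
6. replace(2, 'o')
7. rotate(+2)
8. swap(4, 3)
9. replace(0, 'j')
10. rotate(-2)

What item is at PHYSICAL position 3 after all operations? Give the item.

Answer: E

Derivation:
After op 1 (rotate(-2)): offset=4, physical=[A,B,C,D,E,F], logical=[E,F,A,B,C,D]
After op 2 (replace(4, 'h')): offset=4, physical=[A,B,h,D,E,F], logical=[E,F,A,B,h,D]
After op 3 (replace(3, 'c')): offset=4, physical=[A,c,h,D,E,F], logical=[E,F,A,c,h,D]
After op 4 (swap(5, 0)): offset=4, physical=[A,c,h,E,D,F], logical=[D,F,A,c,h,E]
After op 5 (rotate(-2)): offset=2, physical=[A,c,h,E,D,F], logical=[h,E,D,F,A,c]
After op 6 (replace(2, 'o')): offset=2, physical=[A,c,h,E,o,F], logical=[h,E,o,F,A,c]
After op 7 (rotate(+2)): offset=4, physical=[A,c,h,E,o,F], logical=[o,F,A,c,h,E]
After op 8 (swap(4, 3)): offset=4, physical=[A,h,c,E,o,F], logical=[o,F,A,h,c,E]
After op 9 (replace(0, 'j')): offset=4, physical=[A,h,c,E,j,F], logical=[j,F,A,h,c,E]
After op 10 (rotate(-2)): offset=2, physical=[A,h,c,E,j,F], logical=[c,E,j,F,A,h]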